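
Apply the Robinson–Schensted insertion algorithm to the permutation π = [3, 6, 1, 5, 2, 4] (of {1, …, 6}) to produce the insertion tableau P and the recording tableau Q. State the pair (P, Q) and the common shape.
P = [1, 2, 4] / [3, 5] / [6];  Q = [1, 2, 6] / [3, 4] / [5];  common shape = (3, 2, 1)

Row-insert the values π_1, π_2, … into P one at a time, bumping the leftmost entry strictly greater than the inserted value down to the next row. The recording tableau Q records, in position (i, j), the step at which that cell was added to P.
  Insert 3 (step 1): P = [3];  Q = [1]
  Insert 6 (step 2): P = [3, 6];  Q = [1, 2]
  Insert 1 (step 3): P = [1, 6] / [3];  Q = [1, 2] / [3]
  Insert 5 (step 4): P = [1, 5] / [3, 6];  Q = [1, 2] / [3, 4]
  Insert 2 (step 5): P = [1, 2] / [3, 5] / [6];  Q = [1, 2] / [3, 4] / [5]
  Insert 4 (step 6): P = [1, 2, 4] / [3, 5] / [6];  Q = [1, 2, 6] / [3, 4] / [5]
Final shape: (3, 2, 1).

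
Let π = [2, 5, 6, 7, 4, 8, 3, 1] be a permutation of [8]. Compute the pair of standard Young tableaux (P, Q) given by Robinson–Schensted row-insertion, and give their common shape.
P = [1, 3, 6, 7, 8] / [2] / [4] / [5];  Q = [1, 2, 3, 4, 6] / [5] / [7] / [8];  common shape = (5, 1, 1, 1)

Row-insert the values π_1, π_2, … into P one at a time, bumping the leftmost entry strictly greater than the inserted value down to the next row. The recording tableau Q records, in position (i, j), the step at which that cell was added to P.
  Insert 2 (step 1): P = [2];  Q = [1]
  Insert 5 (step 2): P = [2, 5];  Q = [1, 2]
  Insert 6 (step 3): P = [2, 5, 6];  Q = [1, 2, 3]
  Insert 7 (step 4): P = [2, 5, 6, 7];  Q = [1, 2, 3, 4]
  Insert 4 (step 5): P = [2, 4, 6, 7] / [5];  Q = [1, 2, 3, 4] / [5]
  Insert 8 (step 6): P = [2, 4, 6, 7, 8] / [5];  Q = [1, 2, 3, 4, 6] / [5]
  Insert 3 (step 7): P = [2, 3, 6, 7, 8] / [4] / [5];  Q = [1, 2, 3, 4, 6] / [5] / [7]
  Insert 1 (step 8): P = [1, 3, 6, 7, 8] / [2] / [4] / [5];  Q = [1, 2, 3, 4, 6] / [5] / [7] / [8]
Final shape: (5, 1, 1, 1).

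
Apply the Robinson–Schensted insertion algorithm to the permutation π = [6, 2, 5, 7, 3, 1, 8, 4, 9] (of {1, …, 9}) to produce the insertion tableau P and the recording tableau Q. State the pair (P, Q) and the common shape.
P = [1, 3, 4, 8, 9] / [2, 7] / [5] / [6];  Q = [1, 3, 4, 7, 9] / [2, 8] / [5] / [6];  common shape = (5, 2, 1, 1)

Row-insert the values π_1, π_2, … into P one at a time, bumping the leftmost entry strictly greater than the inserted value down to the next row. The recording tableau Q records, in position (i, j), the step at which that cell was added to P.
  Insert 6 (step 1): P = [6];  Q = [1]
  Insert 2 (step 2): P = [2] / [6];  Q = [1] / [2]
  Insert 5 (step 3): P = [2, 5] / [6];  Q = [1, 3] / [2]
  Insert 7 (step 4): P = [2, 5, 7] / [6];  Q = [1, 3, 4] / [2]
  Insert 3 (step 5): P = [2, 3, 7] / [5] / [6];  Q = [1, 3, 4] / [2] / [5]
  Insert 1 (step 6): P = [1, 3, 7] / [2] / [5] / [6];  Q = [1, 3, 4] / [2] / [5] / [6]
  Insert 8 (step 7): P = [1, 3, 7, 8] / [2] / [5] / [6];  Q = [1, 3, 4, 7] / [2] / [5] / [6]
  Insert 4 (step 8): P = [1, 3, 4, 8] / [2, 7] / [5] / [6];  Q = [1, 3, 4, 7] / [2, 8] / [5] / [6]
  Insert 9 (step 9): P = [1, 3, 4, 8, 9] / [2, 7] / [5] / [6];  Q = [1, 3, 4, 7, 9] / [2, 8] / [5] / [6]
Final shape: (5, 2, 1, 1).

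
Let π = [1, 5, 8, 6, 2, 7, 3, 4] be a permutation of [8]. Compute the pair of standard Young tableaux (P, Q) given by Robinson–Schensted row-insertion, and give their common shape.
P = [1, 2, 3, 4] / [5, 6, 7] / [8];  Q = [1, 2, 3, 6] / [4, 7, 8] / [5];  common shape = (4, 3, 1)

Row-insert the values π_1, π_2, … into P one at a time, bumping the leftmost entry strictly greater than the inserted value down to the next row. The recording tableau Q records, in position (i, j), the step at which that cell was added to P.
  Insert 1 (step 1): P = [1];  Q = [1]
  Insert 5 (step 2): P = [1, 5];  Q = [1, 2]
  Insert 8 (step 3): P = [1, 5, 8];  Q = [1, 2, 3]
  Insert 6 (step 4): P = [1, 5, 6] / [8];  Q = [1, 2, 3] / [4]
  Insert 2 (step 5): P = [1, 2, 6] / [5] / [8];  Q = [1, 2, 3] / [4] / [5]
  Insert 7 (step 6): P = [1, 2, 6, 7] / [5] / [8];  Q = [1, 2, 3, 6] / [4] / [5]
  Insert 3 (step 7): P = [1, 2, 3, 7] / [5, 6] / [8];  Q = [1, 2, 3, 6] / [4, 7] / [5]
  Insert 4 (step 8): P = [1, 2, 3, 4] / [5, 6, 7] / [8];  Q = [1, 2, 3, 6] / [4, 7, 8] / [5]
Final shape: (4, 3, 1).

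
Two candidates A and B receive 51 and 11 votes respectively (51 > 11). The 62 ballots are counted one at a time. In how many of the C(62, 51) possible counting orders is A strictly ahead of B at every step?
Strict-lead orderings = 327916982640

Total orderings of the 62 votes with 51 for A: C(62, 51) = 508271323092. By the Bertrand ballot formula (Cycle Lemma / reflection principle), the number of orderings in which A is strictly ahead of B throughout is (p − q)/(p + q) · C(p + q, p) = (51 − 11)/(51 + 11) · 508271323092 = 327916982640.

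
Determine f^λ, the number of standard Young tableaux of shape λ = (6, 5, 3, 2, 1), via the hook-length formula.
# SYT of shape (6, 5, 3, 2, 1) = 3573570

Hook-length formula: f^λ = n! / Π hook(c), product over all cells c of the Young diagram. For λ = (6, 5, 3, 2, 1), n = 17 boxes. Hook lengths by row (left-to-right, top-to-bottom): [10, 8, 6, 4, 3, 1]; [8, 6, 4, 2, 1]; [5, 3, 1]; [3, 1]; [1]. Product of hooks = 99532800. So f^λ = 17! / 99532800 = 355687428096000 / 99532800 = 3573570.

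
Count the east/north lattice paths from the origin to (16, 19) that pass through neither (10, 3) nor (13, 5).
Number of paths = 4034708192

Inclusion–exclusion. Total paths: C(35, 16) = 4059928950. Through P₁: C(13, 10)·C(22, 6) = 21339318. Through P₂: C(18, 13)·C(17, 3) = 5826240. Since P₁ is strictly southwest of P₂, a monotone path through both must visit P₁ then P₂; paths through both = C(13, 10)·C(5, 3)·C(17, 3) = 1944800. Avoid both = 4059928950 − 21339318 − 5826240 + 1944800 = 4034708192.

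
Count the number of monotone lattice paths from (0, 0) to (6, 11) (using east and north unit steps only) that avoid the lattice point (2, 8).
Number of paths = 10801

Total paths from (0, 0) to (6, 11): C(17, 6) = 12376. Paths through (2, 8): (paths (0, 0) → (2, 8)) × (paths (2, 8) → (6, 11)) = C(10, 2) · C(7, 4) = 45 · 35 = 1575. Avoidance count = 12376 − 1575 = 10801.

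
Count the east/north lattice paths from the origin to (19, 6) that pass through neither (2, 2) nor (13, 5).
Number of paths = 96502

Inclusion–exclusion. Total paths: C(25, 19) = 177100. Through P₁: C(4, 2)·C(21, 17) = 35910. Through P₂: C(18, 13)·C(7, 6) = 59976. Since P₁ is strictly southwest of P₂, a monotone path through both must visit P₁ then P₂; paths through both = C(4, 2)·C(14, 11)·C(7, 6) = 15288. Avoid both = 177100 − 35910 − 59976 + 15288 = 96502.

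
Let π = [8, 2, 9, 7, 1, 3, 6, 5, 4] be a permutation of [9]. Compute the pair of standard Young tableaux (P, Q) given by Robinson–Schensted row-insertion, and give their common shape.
P = [1, 3, 4] / [2, 5] / [6, 9] / [7] / [8];  Q = [1, 3, 7] / [2, 4] / [5, 6] / [8] / [9];  common shape = (3, 2, 2, 1, 1)

Row-insert the values π_1, π_2, … into P one at a time, bumping the leftmost entry strictly greater than the inserted value down to the next row. The recording tableau Q records, in position (i, j), the step at which that cell was added to P.
  Insert 8 (step 1): P = [8];  Q = [1]
  Insert 2 (step 2): P = [2] / [8];  Q = [1] / [2]
  Insert 9 (step 3): P = [2, 9] / [8];  Q = [1, 3] / [2]
  Insert 7 (step 4): P = [2, 7] / [8, 9];  Q = [1, 3] / [2, 4]
  Insert 1 (step 5): P = [1, 7] / [2, 9] / [8];  Q = [1, 3] / [2, 4] / [5]
  Insert 3 (step 6): P = [1, 3] / [2, 7] / [8, 9];  Q = [1, 3] / [2, 4] / [5, 6]
  Insert 6 (step 7): P = [1, 3, 6] / [2, 7] / [8, 9];  Q = [1, 3, 7] / [2, 4] / [5, 6]
  Insert 5 (step 8): P = [1, 3, 5] / [2, 6] / [7, 9] / [8];  Q = [1, 3, 7] / [2, 4] / [5, 6] / [8]
  Insert 4 (step 9): P = [1, 3, 4] / [2, 5] / [6, 9] / [7] / [8];  Q = [1, 3, 7] / [2, 4] / [5, 6] / [8] / [9]
Final shape: (3, 2, 2, 1, 1).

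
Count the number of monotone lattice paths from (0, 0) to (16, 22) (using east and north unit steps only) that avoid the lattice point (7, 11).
Number of paths = 16894815390

Total paths from (0, 0) to (16, 22): C(38, 16) = 22239974430. Paths through (7, 11): (paths (0, 0) → (7, 11)) × (paths (7, 11) → (16, 22)) = C(18, 7) · C(20, 9) = 31824 · 167960 = 5345159040. Avoidance count = 22239974430 − 5345159040 = 16894815390.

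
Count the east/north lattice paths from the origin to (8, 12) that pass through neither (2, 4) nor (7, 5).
Number of paths = 75309

Inclusion–exclusion. Total paths: C(20, 8) = 125970. Through P₁: C(6, 2)·C(14, 6) = 45045. Through P₂: C(12, 7)·C(8, 1) = 6336. Since P₁ is strictly southwest of P₂, a monotone path through both must visit P₁ then P₂; paths through both = C(6, 2)·C(6, 5)·C(8, 1) = 720. Avoid both = 125970 − 45045 − 6336 + 720 = 75309.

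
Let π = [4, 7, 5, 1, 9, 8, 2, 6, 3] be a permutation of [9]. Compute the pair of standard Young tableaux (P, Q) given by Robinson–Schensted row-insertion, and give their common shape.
P = [1, 2, 3] / [4, 5, 6] / [7, 8] / [9];  Q = [1, 2, 5] / [3, 6, 8] / [4, 7] / [9];  common shape = (3, 3, 2, 1)

Row-insert the values π_1, π_2, … into P one at a time, bumping the leftmost entry strictly greater than the inserted value down to the next row. The recording tableau Q records, in position (i, j), the step at which that cell was added to P.
  Insert 4 (step 1): P = [4];  Q = [1]
  Insert 7 (step 2): P = [4, 7];  Q = [1, 2]
  Insert 5 (step 3): P = [4, 5] / [7];  Q = [1, 2] / [3]
  Insert 1 (step 4): P = [1, 5] / [4] / [7];  Q = [1, 2] / [3] / [4]
  Insert 9 (step 5): P = [1, 5, 9] / [4] / [7];  Q = [1, 2, 5] / [3] / [4]
  Insert 8 (step 6): P = [1, 5, 8] / [4, 9] / [7];  Q = [1, 2, 5] / [3, 6] / [4]
  Insert 2 (step 7): P = [1, 2, 8] / [4, 5] / [7, 9];  Q = [1, 2, 5] / [3, 6] / [4, 7]
  Insert 6 (step 8): P = [1, 2, 6] / [4, 5, 8] / [7, 9];  Q = [1, 2, 5] / [3, 6, 8] / [4, 7]
  Insert 3 (step 9): P = [1, 2, 3] / [4, 5, 6] / [7, 8] / [9];  Q = [1, 2, 5] / [3, 6, 8] / [4, 7] / [9]
Final shape: (3, 3, 2, 1).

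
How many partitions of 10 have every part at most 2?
p(10, parts ≤ 2) = 6

Partitions of 10 with all parts ≤ 2: 2+2+2+2+2, 2+2+2+2+1+1, 2+2+2+1+1+1+1, 2+2+1+1+1+1+1+1, 2+1+1+1+1+1+1+1+1, 1+1+1+1+1+1+1+1+1+1. Count = 6.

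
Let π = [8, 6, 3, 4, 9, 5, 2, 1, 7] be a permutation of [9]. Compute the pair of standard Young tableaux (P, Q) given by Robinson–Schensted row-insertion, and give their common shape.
P = [1, 4, 5, 7] / [2, 9] / [3] / [6] / [8];  Q = [1, 4, 5, 9] / [2, 6] / [3] / [7] / [8];  common shape = (4, 2, 1, 1, 1)

Row-insert the values π_1, π_2, … into P one at a time, bumping the leftmost entry strictly greater than the inserted value down to the next row. The recording tableau Q records, in position (i, j), the step at which that cell was added to P.
  Insert 8 (step 1): P = [8];  Q = [1]
  Insert 6 (step 2): P = [6] / [8];  Q = [1] / [2]
  Insert 3 (step 3): P = [3] / [6] / [8];  Q = [1] / [2] / [3]
  Insert 4 (step 4): P = [3, 4] / [6] / [8];  Q = [1, 4] / [2] / [3]
  Insert 9 (step 5): P = [3, 4, 9] / [6] / [8];  Q = [1, 4, 5] / [2] / [3]
  Insert 5 (step 6): P = [3, 4, 5] / [6, 9] / [8];  Q = [1, 4, 5] / [2, 6] / [3]
  Insert 2 (step 7): P = [2, 4, 5] / [3, 9] / [6] / [8];  Q = [1, 4, 5] / [2, 6] / [3] / [7]
  Insert 1 (step 8): P = [1, 4, 5] / [2, 9] / [3] / [6] / [8];  Q = [1, 4, 5] / [2, 6] / [3] / [7] / [8]
  Insert 7 (step 9): P = [1, 4, 5, 7] / [2, 9] / [3] / [6] / [8];  Q = [1, 4, 5, 9] / [2, 6] / [3] / [7] / [8]
Final shape: (4, 2, 1, 1, 1).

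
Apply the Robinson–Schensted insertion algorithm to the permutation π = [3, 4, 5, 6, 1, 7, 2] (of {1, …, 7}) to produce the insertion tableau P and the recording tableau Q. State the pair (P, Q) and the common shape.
P = [1, 2, 5, 6, 7] / [3, 4];  Q = [1, 2, 3, 4, 6] / [5, 7];  common shape = (5, 2)

Row-insert the values π_1, π_2, … into P one at a time, bumping the leftmost entry strictly greater than the inserted value down to the next row. The recording tableau Q records, in position (i, j), the step at which that cell was added to P.
  Insert 3 (step 1): P = [3];  Q = [1]
  Insert 4 (step 2): P = [3, 4];  Q = [1, 2]
  Insert 5 (step 3): P = [3, 4, 5];  Q = [1, 2, 3]
  Insert 6 (step 4): P = [3, 4, 5, 6];  Q = [1, 2, 3, 4]
  Insert 1 (step 5): P = [1, 4, 5, 6] / [3];  Q = [1, 2, 3, 4] / [5]
  Insert 7 (step 6): P = [1, 4, 5, 6, 7] / [3];  Q = [1, 2, 3, 4, 6] / [5]
  Insert 2 (step 7): P = [1, 2, 5, 6, 7] / [3, 4];  Q = [1, 2, 3, 4, 6] / [5, 7]
Final shape: (5, 2).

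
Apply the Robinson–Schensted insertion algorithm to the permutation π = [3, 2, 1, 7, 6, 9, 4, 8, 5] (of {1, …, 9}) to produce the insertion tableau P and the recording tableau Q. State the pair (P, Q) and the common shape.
P = [1, 4, 5] / [2, 6, 8] / [3, 7, 9];  Q = [1, 4, 6] / [2, 5, 8] / [3, 7, 9];  common shape = (3, 3, 3)

Row-insert the values π_1, π_2, … into P one at a time, bumping the leftmost entry strictly greater than the inserted value down to the next row. The recording tableau Q records, in position (i, j), the step at which that cell was added to P.
  Insert 3 (step 1): P = [3];  Q = [1]
  Insert 2 (step 2): P = [2] / [3];  Q = [1] / [2]
  Insert 1 (step 3): P = [1] / [2] / [3];  Q = [1] / [2] / [3]
  Insert 7 (step 4): P = [1, 7] / [2] / [3];  Q = [1, 4] / [2] / [3]
  Insert 6 (step 5): P = [1, 6] / [2, 7] / [3];  Q = [1, 4] / [2, 5] / [3]
  Insert 9 (step 6): P = [1, 6, 9] / [2, 7] / [3];  Q = [1, 4, 6] / [2, 5] / [3]
  Insert 4 (step 7): P = [1, 4, 9] / [2, 6] / [3, 7];  Q = [1, 4, 6] / [2, 5] / [3, 7]
  Insert 8 (step 8): P = [1, 4, 8] / [2, 6, 9] / [3, 7];  Q = [1, 4, 6] / [2, 5, 8] / [3, 7]
  Insert 5 (step 9): P = [1, 4, 5] / [2, 6, 8] / [3, 7, 9];  Q = [1, 4, 6] / [2, 5, 8] / [3, 7, 9]
Final shape: (3, 3, 3).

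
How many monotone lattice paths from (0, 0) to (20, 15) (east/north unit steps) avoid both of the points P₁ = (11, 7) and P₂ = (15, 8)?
Number of paths = 2211996072

Inclusion–exclusion. Total paths: C(35, 20) = 3247943160. Through P₁: C(18, 11)·C(17, 9) = 773641440. Through P₂: C(23, 15)·C(12, 5) = 388328688. Since P₁ is strictly southwest of P₂, a monotone path through both must visit P₁ then P₂; paths through both = C(18, 11)·C(5, 4)·C(12, 5) = 126023040. Avoid both = 3247943160 − 773641440 − 388328688 + 126023040 = 2211996072.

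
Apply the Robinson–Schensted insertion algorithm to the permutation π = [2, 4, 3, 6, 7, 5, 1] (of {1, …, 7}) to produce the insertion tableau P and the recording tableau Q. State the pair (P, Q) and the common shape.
P = [1, 3, 5, 7] / [2, 6] / [4];  Q = [1, 2, 4, 5] / [3, 6] / [7];  common shape = (4, 2, 1)

Row-insert the values π_1, π_2, … into P one at a time, bumping the leftmost entry strictly greater than the inserted value down to the next row. The recording tableau Q records, in position (i, j), the step at which that cell was added to P.
  Insert 2 (step 1): P = [2];  Q = [1]
  Insert 4 (step 2): P = [2, 4];  Q = [1, 2]
  Insert 3 (step 3): P = [2, 3] / [4];  Q = [1, 2] / [3]
  Insert 6 (step 4): P = [2, 3, 6] / [4];  Q = [1, 2, 4] / [3]
  Insert 7 (step 5): P = [2, 3, 6, 7] / [4];  Q = [1, 2, 4, 5] / [3]
  Insert 5 (step 6): P = [2, 3, 5, 7] / [4, 6];  Q = [1, 2, 4, 5] / [3, 6]
  Insert 1 (step 7): P = [1, 3, 5, 7] / [2, 6] / [4];  Q = [1, 2, 4, 5] / [3, 6] / [7]
Final shape: (4, 2, 1).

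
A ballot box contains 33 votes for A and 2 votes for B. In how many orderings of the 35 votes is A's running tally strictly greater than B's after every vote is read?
Strict-lead orderings = 527

Total orderings of the 35 votes with 33 for A: C(35, 33) = 595. By the Bertrand ballot formula (Cycle Lemma / reflection principle), the number of orderings in which A is strictly ahead of B throughout is (p − q)/(p + q) · C(p + q, p) = (33 − 2)/(33 + 2) · 595 = 527.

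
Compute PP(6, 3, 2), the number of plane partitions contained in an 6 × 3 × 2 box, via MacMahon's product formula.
PP(6, 3, 2) = 2520

Evaluate the triple product over i = 1..6, j = 1..3, k = 1..2. The factors are (2/1) · (3/2) · (3/2) · (4/3) · (4/3) · (5/4) · (3/2) · (4/3) · … (36 factors total). The numerators and denominators telescope so the product is an integer; carrying out the multiplication exactly gives PP(6, 3, 2) = 2520.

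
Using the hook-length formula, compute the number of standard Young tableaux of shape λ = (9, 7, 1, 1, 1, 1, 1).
# SYT of shape (9, 7, 1, 1, 1, 1, 1) = 27159132

Hook-length formula: f^λ = n! / Π hook(c), product over all cells c of the Young diagram. For λ = (9, 7, 1, 1, 1, 1, 1), n = 21 boxes. Hook lengths by row (left-to-right, top-to-bottom): [15, 9, 8, 7, 6, 5, 4, 2, 1]; [12, 6, 5, 4, 3, 2, 1]; [5]; [4]; [3]; [2]; [1]. Product of hooks = 1881169920000. So f^λ = 21! / 1881169920000 = 51090942171709440000 / 1881169920000 = 27159132.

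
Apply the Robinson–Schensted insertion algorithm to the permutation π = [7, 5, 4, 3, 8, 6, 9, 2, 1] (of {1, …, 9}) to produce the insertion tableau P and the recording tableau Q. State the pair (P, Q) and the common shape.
P = [1, 6, 9] / [2, 8] / [3] / [4] / [5] / [7];  Q = [1, 5, 7] / [2, 6] / [3] / [4] / [8] / [9];  common shape = (3, 2, 1, 1, 1, 1)

Row-insert the values π_1, π_2, … into P one at a time, bumping the leftmost entry strictly greater than the inserted value down to the next row. The recording tableau Q records, in position (i, j), the step at which that cell was added to P.
  Insert 7 (step 1): P = [7];  Q = [1]
  Insert 5 (step 2): P = [5] / [7];  Q = [1] / [2]
  Insert 4 (step 3): P = [4] / [5] / [7];  Q = [1] / [2] / [3]
  Insert 3 (step 4): P = [3] / [4] / [5] / [7];  Q = [1] / [2] / [3] / [4]
  Insert 8 (step 5): P = [3, 8] / [4] / [5] / [7];  Q = [1, 5] / [2] / [3] / [4]
  Insert 6 (step 6): P = [3, 6] / [4, 8] / [5] / [7];  Q = [1, 5] / [2, 6] / [3] / [4]
  Insert 9 (step 7): P = [3, 6, 9] / [4, 8] / [5] / [7];  Q = [1, 5, 7] / [2, 6] / [3] / [4]
  Insert 2 (step 8): P = [2, 6, 9] / [3, 8] / [4] / [5] / [7];  Q = [1, 5, 7] / [2, 6] / [3] / [4] / [8]
  Insert 1 (step 9): P = [1, 6, 9] / [2, 8] / [3] / [4] / [5] / [7];  Q = [1, 5, 7] / [2, 6] / [3] / [4] / [8] / [9]
Final shape: (3, 2, 1, 1, 1, 1).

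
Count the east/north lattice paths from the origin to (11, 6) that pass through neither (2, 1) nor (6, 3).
Number of paths = 4186

Inclusion–exclusion. Total paths: C(17, 11) = 12376. Through P₁: C(3, 2)·C(14, 9) = 6006. Through P₂: C(9, 6)·C(8, 5) = 4704. Since P₁ is strictly southwest of P₂, a monotone path through both must visit P₁ then P₂; paths through both = C(3, 2)·C(6, 4)·C(8, 5) = 2520. Avoid both = 12376 − 6006 − 4704 + 2520 = 4186.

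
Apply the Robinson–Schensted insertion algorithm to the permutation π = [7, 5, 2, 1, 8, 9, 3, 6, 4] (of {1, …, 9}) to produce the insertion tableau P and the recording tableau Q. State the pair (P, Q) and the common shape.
P = [1, 3, 4] / [2, 6, 9] / [5, 8] / [7];  Q = [1, 5, 6] / [2, 7, 8] / [3, 9] / [4];  common shape = (3, 3, 2, 1)

Row-insert the values π_1, π_2, … into P one at a time, bumping the leftmost entry strictly greater than the inserted value down to the next row. The recording tableau Q records, in position (i, j), the step at which that cell was added to P.
  Insert 7 (step 1): P = [7];  Q = [1]
  Insert 5 (step 2): P = [5] / [7];  Q = [1] / [2]
  Insert 2 (step 3): P = [2] / [5] / [7];  Q = [1] / [2] / [3]
  Insert 1 (step 4): P = [1] / [2] / [5] / [7];  Q = [1] / [2] / [3] / [4]
  Insert 8 (step 5): P = [1, 8] / [2] / [5] / [7];  Q = [1, 5] / [2] / [3] / [4]
  Insert 9 (step 6): P = [1, 8, 9] / [2] / [5] / [7];  Q = [1, 5, 6] / [2] / [3] / [4]
  Insert 3 (step 7): P = [1, 3, 9] / [2, 8] / [5] / [7];  Q = [1, 5, 6] / [2, 7] / [3] / [4]
  Insert 6 (step 8): P = [1, 3, 6] / [2, 8, 9] / [5] / [7];  Q = [1, 5, 6] / [2, 7, 8] / [3] / [4]
  Insert 4 (step 9): P = [1, 3, 4] / [2, 6, 9] / [5, 8] / [7];  Q = [1, 5, 6] / [2, 7, 8] / [3, 9] / [4]
Final shape: (3, 3, 2, 1).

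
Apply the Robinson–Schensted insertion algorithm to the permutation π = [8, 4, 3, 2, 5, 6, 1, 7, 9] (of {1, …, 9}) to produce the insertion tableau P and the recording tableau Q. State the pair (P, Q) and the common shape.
P = [1, 5, 6, 7, 9] / [2] / [3] / [4] / [8];  Q = [1, 5, 6, 8, 9] / [2] / [3] / [4] / [7];  common shape = (5, 1, 1, 1, 1)

Row-insert the values π_1, π_2, … into P one at a time, bumping the leftmost entry strictly greater than the inserted value down to the next row. The recording tableau Q records, in position (i, j), the step at which that cell was added to P.
  Insert 8 (step 1): P = [8];  Q = [1]
  Insert 4 (step 2): P = [4] / [8];  Q = [1] / [2]
  Insert 3 (step 3): P = [3] / [4] / [8];  Q = [1] / [2] / [3]
  Insert 2 (step 4): P = [2] / [3] / [4] / [8];  Q = [1] / [2] / [3] / [4]
  Insert 5 (step 5): P = [2, 5] / [3] / [4] / [8];  Q = [1, 5] / [2] / [3] / [4]
  Insert 6 (step 6): P = [2, 5, 6] / [3] / [4] / [8];  Q = [1, 5, 6] / [2] / [3] / [4]
  Insert 1 (step 7): P = [1, 5, 6] / [2] / [3] / [4] / [8];  Q = [1, 5, 6] / [2] / [3] / [4] / [7]
  Insert 7 (step 8): P = [1, 5, 6, 7] / [2] / [3] / [4] / [8];  Q = [1, 5, 6, 8] / [2] / [3] / [4] / [7]
  Insert 9 (step 9): P = [1, 5, 6, 7, 9] / [2] / [3] / [4] / [8];  Q = [1, 5, 6, 8, 9] / [2] / [3] / [4] / [7]
Final shape: (5, 1, 1, 1, 1).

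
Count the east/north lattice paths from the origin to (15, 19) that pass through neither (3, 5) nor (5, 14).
Number of paths = 1289466676

Inclusion–exclusion. Total paths: C(34, 15) = 1855967520. Through P₁: C(8, 3)·C(26, 12) = 540831200. Through P₂: C(19, 5)·C(15, 10) = 34918884. Since P₁ is strictly southwest of P₂, a monotone path through both must visit P₁ then P₂; paths through both = C(8, 3)·C(11, 2)·C(15, 10) = 9249240. Avoid both = 1855967520 − 540831200 − 34918884 + 9249240 = 1289466676.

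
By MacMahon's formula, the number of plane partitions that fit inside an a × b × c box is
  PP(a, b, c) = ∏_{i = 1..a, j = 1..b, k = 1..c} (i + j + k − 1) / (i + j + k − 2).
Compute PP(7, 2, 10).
PP(7, 2, 10) = 77364144

Evaluate the triple product over i = 1..7, j = 1..2, k = 1..10. The factors are (2/1) · (3/2) · (4/3) · (5/4) · (6/5) · (7/6) · (8/7) · (9/8) · … (140 factors total). The numerators and denominators telescope so the product is an integer; carrying out the multiplication exactly gives PP(7, 2, 10) = 77364144.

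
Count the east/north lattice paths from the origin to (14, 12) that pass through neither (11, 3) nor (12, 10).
Number of paths = 5715216

Inclusion–exclusion. Total paths: C(26, 14) = 9657700. Through P₁: C(14, 11)·C(12, 3) = 80080. Through P₂: C(22, 12)·C(4, 2) = 3879876. Since P₁ is strictly southwest of P₂, a monotone path through both must visit P₁ then P₂; paths through both = C(14, 11)·C(8, 1)·C(4, 2) = 17472. Avoid both = 9657700 − 80080 − 3879876 + 17472 = 5715216.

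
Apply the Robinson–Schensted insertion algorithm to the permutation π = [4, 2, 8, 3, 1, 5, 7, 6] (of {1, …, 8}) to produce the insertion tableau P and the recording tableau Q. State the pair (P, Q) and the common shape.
P = [1, 3, 5, 6] / [2, 7] / [4, 8];  Q = [1, 3, 6, 7] / [2, 4] / [5, 8];  common shape = (4, 2, 2)

Row-insert the values π_1, π_2, … into P one at a time, bumping the leftmost entry strictly greater than the inserted value down to the next row. The recording tableau Q records, in position (i, j), the step at which that cell was added to P.
  Insert 4 (step 1): P = [4];  Q = [1]
  Insert 2 (step 2): P = [2] / [4];  Q = [1] / [2]
  Insert 8 (step 3): P = [2, 8] / [4];  Q = [1, 3] / [2]
  Insert 3 (step 4): P = [2, 3] / [4, 8];  Q = [1, 3] / [2, 4]
  Insert 1 (step 5): P = [1, 3] / [2, 8] / [4];  Q = [1, 3] / [2, 4] / [5]
  Insert 5 (step 6): P = [1, 3, 5] / [2, 8] / [4];  Q = [1, 3, 6] / [2, 4] / [5]
  Insert 7 (step 7): P = [1, 3, 5, 7] / [2, 8] / [4];  Q = [1, 3, 6, 7] / [2, 4] / [5]
  Insert 6 (step 8): P = [1, 3, 5, 6] / [2, 7] / [4, 8];  Q = [1, 3, 6, 7] / [2, 4] / [5, 8]
Final shape: (4, 2, 2).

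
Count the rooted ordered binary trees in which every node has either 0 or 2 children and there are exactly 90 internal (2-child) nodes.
C_90 = 1000134600800354781929399250536541864362461089950800

These full binary trees are counted by the Catalan number C_n = (1/(n + 1)) · C(2n, n). For n = 90: C_90 = (1/91) · C(180, 90) = 91012248672832285155575331798825309656983959185522800/91 = 1000134600800354781929399250536541864362461089950800.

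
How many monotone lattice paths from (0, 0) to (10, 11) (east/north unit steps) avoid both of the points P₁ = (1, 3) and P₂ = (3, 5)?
Number of paths = 200564

Inclusion–exclusion. Total paths: C(21, 10) = 352716. Through P₁: C(4, 1)·C(17, 9) = 97240. Through P₂: C(8, 3)·C(13, 7) = 96096. Since P₁ is strictly southwest of P₂, a monotone path through both must visit P₁ then P₂; paths through both = C(4, 1)·C(4, 2)·C(13, 7) = 41184. Avoid both = 352716 − 97240 − 96096 + 41184 = 200564.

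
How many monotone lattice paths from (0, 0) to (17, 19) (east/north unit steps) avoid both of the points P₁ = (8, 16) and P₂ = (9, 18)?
Number of paths = 8413369272

Inclusion–exclusion. Total paths: C(36, 17) = 8597496600. Through P₁: C(24, 8)·C(12, 9) = 161803620. Through P₂: C(27, 9)·C(9, 8) = 42181425. Since P₁ is strictly southwest of P₂, a monotone path through both must visit P₁ then P₂; paths through both = C(24, 8)·C(3, 1)·C(9, 8) = 19857717. Avoid both = 8597496600 − 161803620 − 42181425 + 19857717 = 8413369272.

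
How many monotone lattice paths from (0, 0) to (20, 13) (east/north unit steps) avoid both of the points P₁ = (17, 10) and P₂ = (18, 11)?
Number of paths = 298092420

Inclusion–exclusion. Total paths: C(33, 20) = 573166440. Through P₁: C(27, 17)·C(6, 3) = 168725700. Through P₂: C(29, 18)·C(4, 2) = 207583740. Since P₁ is strictly southwest of P₂, a monotone path through both must visit P₁ then P₂; paths through both = C(27, 17)·C(2, 1)·C(4, 2) = 101235420. Avoid both = 573166440 − 168725700 − 207583740 + 101235420 = 298092420.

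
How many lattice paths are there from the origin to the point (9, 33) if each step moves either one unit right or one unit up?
Number of paths = 445891810

A monotone lattice path from (0, 0) to (9, 33) consists of 9 east steps and 33 north steps in some order, so it is determined by which 9 of the 42 steps are east. The count is C(42, 9) = 445891810.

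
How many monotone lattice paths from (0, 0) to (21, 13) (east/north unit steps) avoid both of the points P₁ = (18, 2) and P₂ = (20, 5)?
Number of paths = 927453530

Inclusion–exclusion. Total paths: C(34, 21) = 927983760. Through P₁: C(20, 18)·C(14, 3) = 69160. Through P₂: C(25, 20)·C(9, 1) = 478170. Since P₁ is strictly southwest of P₂, a monotone path through both must visit P₁ then P₂; paths through both = C(20, 18)·C(5, 2)·C(9, 1) = 17100. Avoid both = 927983760 − 69160 − 478170 + 17100 = 927453530.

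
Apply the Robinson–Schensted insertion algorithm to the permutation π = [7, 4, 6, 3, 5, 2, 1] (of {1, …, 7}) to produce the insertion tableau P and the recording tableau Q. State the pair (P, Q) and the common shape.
P = [1, 5] / [2, 6] / [3] / [4] / [7];  Q = [1, 3] / [2, 5] / [4] / [6] / [7];  common shape = (2, 2, 1, 1, 1)

Row-insert the values π_1, π_2, … into P one at a time, bumping the leftmost entry strictly greater than the inserted value down to the next row. The recording tableau Q records, in position (i, j), the step at which that cell was added to P.
  Insert 7 (step 1): P = [7];  Q = [1]
  Insert 4 (step 2): P = [4] / [7];  Q = [1] / [2]
  Insert 6 (step 3): P = [4, 6] / [7];  Q = [1, 3] / [2]
  Insert 3 (step 4): P = [3, 6] / [4] / [7];  Q = [1, 3] / [2] / [4]
  Insert 5 (step 5): P = [3, 5] / [4, 6] / [7];  Q = [1, 3] / [2, 5] / [4]
  Insert 2 (step 6): P = [2, 5] / [3, 6] / [4] / [7];  Q = [1, 3] / [2, 5] / [4] / [6]
  Insert 1 (step 7): P = [1, 5] / [2, 6] / [3] / [4] / [7];  Q = [1, 3] / [2, 5] / [4] / [6] / [7]
Final shape: (2, 2, 1, 1, 1).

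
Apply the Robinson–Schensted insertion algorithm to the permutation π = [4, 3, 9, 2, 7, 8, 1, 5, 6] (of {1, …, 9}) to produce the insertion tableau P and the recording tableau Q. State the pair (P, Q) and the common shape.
P = [1, 5, 6] / [2, 7, 8] / [3, 9] / [4];  Q = [1, 3, 6] / [2, 5, 9] / [4, 8] / [7];  common shape = (3, 3, 2, 1)

Row-insert the values π_1, π_2, … into P one at a time, bumping the leftmost entry strictly greater than the inserted value down to the next row. The recording tableau Q records, in position (i, j), the step at which that cell was added to P.
  Insert 4 (step 1): P = [4];  Q = [1]
  Insert 3 (step 2): P = [3] / [4];  Q = [1] / [2]
  Insert 9 (step 3): P = [3, 9] / [4];  Q = [1, 3] / [2]
  Insert 2 (step 4): P = [2, 9] / [3] / [4];  Q = [1, 3] / [2] / [4]
  Insert 7 (step 5): P = [2, 7] / [3, 9] / [4];  Q = [1, 3] / [2, 5] / [4]
  Insert 8 (step 6): P = [2, 7, 8] / [3, 9] / [4];  Q = [1, 3, 6] / [2, 5] / [4]
  Insert 1 (step 7): P = [1, 7, 8] / [2, 9] / [3] / [4];  Q = [1, 3, 6] / [2, 5] / [4] / [7]
  Insert 5 (step 8): P = [1, 5, 8] / [2, 7] / [3, 9] / [4];  Q = [1, 3, 6] / [2, 5] / [4, 8] / [7]
  Insert 6 (step 9): P = [1, 5, 6] / [2, 7, 8] / [3, 9] / [4];  Q = [1, 3, 6] / [2, 5, 9] / [4, 8] / [7]
Final shape: (3, 3, 2, 1).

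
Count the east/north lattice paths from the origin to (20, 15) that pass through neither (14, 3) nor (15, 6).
Number of paths = 3132128552

Inclusion–exclusion. Total paths: C(35, 20) = 3247943160. Through P₁: C(17, 14)·C(18, 6) = 12623520. Through P₂: C(21, 15)·C(14, 5) = 108636528. Since P₁ is strictly southwest of P₂, a monotone path through both must visit P₁ then P₂; paths through both = C(17, 14)·C(4, 1)·C(14, 5) = 5445440. Avoid both = 3247943160 − 12623520 − 108636528 + 5445440 = 3132128552.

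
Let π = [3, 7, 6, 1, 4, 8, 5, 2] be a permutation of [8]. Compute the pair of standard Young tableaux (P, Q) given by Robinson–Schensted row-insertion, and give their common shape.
P = [1, 2, 5] / [3, 4, 8] / [6] / [7];  Q = [1, 2, 6] / [3, 5, 7] / [4] / [8];  common shape = (3, 3, 1, 1)

Row-insert the values π_1, π_2, … into P one at a time, bumping the leftmost entry strictly greater than the inserted value down to the next row. The recording tableau Q records, in position (i, j), the step at which that cell was added to P.
  Insert 3 (step 1): P = [3];  Q = [1]
  Insert 7 (step 2): P = [3, 7];  Q = [1, 2]
  Insert 6 (step 3): P = [3, 6] / [7];  Q = [1, 2] / [3]
  Insert 1 (step 4): P = [1, 6] / [3] / [7];  Q = [1, 2] / [3] / [4]
  Insert 4 (step 5): P = [1, 4] / [3, 6] / [7];  Q = [1, 2] / [3, 5] / [4]
  Insert 8 (step 6): P = [1, 4, 8] / [3, 6] / [7];  Q = [1, 2, 6] / [3, 5] / [4]
  Insert 5 (step 7): P = [1, 4, 5] / [3, 6, 8] / [7];  Q = [1, 2, 6] / [3, 5, 7] / [4]
  Insert 2 (step 8): P = [1, 2, 5] / [3, 4, 8] / [6] / [7];  Q = [1, 2, 6] / [3, 5, 7] / [4] / [8]
Final shape: (3, 3, 1, 1).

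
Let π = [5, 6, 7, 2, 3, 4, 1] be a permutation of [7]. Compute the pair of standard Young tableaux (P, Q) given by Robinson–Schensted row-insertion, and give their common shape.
P = [1, 3, 4] / [2, 6, 7] / [5];  Q = [1, 2, 3] / [4, 5, 6] / [7];  common shape = (3, 3, 1)

Row-insert the values π_1, π_2, … into P one at a time, bumping the leftmost entry strictly greater than the inserted value down to the next row. The recording tableau Q records, in position (i, j), the step at which that cell was added to P.
  Insert 5 (step 1): P = [5];  Q = [1]
  Insert 6 (step 2): P = [5, 6];  Q = [1, 2]
  Insert 7 (step 3): P = [5, 6, 7];  Q = [1, 2, 3]
  Insert 2 (step 4): P = [2, 6, 7] / [5];  Q = [1, 2, 3] / [4]
  Insert 3 (step 5): P = [2, 3, 7] / [5, 6];  Q = [1, 2, 3] / [4, 5]
  Insert 4 (step 6): P = [2, 3, 4] / [5, 6, 7];  Q = [1, 2, 3] / [4, 5, 6]
  Insert 1 (step 7): P = [1, 3, 4] / [2, 6, 7] / [5];  Q = [1, 2, 3] / [4, 5, 6] / [7]
Final shape: (3, 3, 1).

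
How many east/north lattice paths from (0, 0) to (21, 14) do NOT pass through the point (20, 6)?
Number of paths = 2317887330

Total paths from (0, 0) to (21, 14): C(35, 21) = 2319959400. Paths through (20, 6): (paths (0, 0) → (20, 6)) × (paths (20, 6) → (21, 14)) = C(26, 20) · C(9, 1) = 230230 · 9 = 2072070. Avoidance count = 2319959400 − 2072070 = 2317887330.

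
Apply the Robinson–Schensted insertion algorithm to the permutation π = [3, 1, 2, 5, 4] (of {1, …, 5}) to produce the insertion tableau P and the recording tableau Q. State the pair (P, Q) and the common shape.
P = [1, 2, 4] / [3, 5];  Q = [1, 3, 4] / [2, 5];  common shape = (3, 2)

Row-insert the values π_1, π_2, … into P one at a time, bumping the leftmost entry strictly greater than the inserted value down to the next row. The recording tableau Q records, in position (i, j), the step at which that cell was added to P.
  Insert 3 (step 1): P = [3];  Q = [1]
  Insert 1 (step 2): P = [1] / [3];  Q = [1] / [2]
  Insert 2 (step 3): P = [1, 2] / [3];  Q = [1, 3] / [2]
  Insert 5 (step 4): P = [1, 2, 5] / [3];  Q = [1, 3, 4] / [2]
  Insert 4 (step 5): P = [1, 2, 4] / [3, 5];  Q = [1, 3, 4] / [2, 5]
Final shape: (3, 2).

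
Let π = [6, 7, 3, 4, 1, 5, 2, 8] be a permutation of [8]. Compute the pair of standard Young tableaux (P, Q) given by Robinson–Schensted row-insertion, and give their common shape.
P = [1, 2, 5, 8] / [3, 4] / [6, 7];  Q = [1, 2, 6, 8] / [3, 4] / [5, 7];  common shape = (4, 2, 2)

Row-insert the values π_1, π_2, … into P one at a time, bumping the leftmost entry strictly greater than the inserted value down to the next row. The recording tableau Q records, in position (i, j), the step at which that cell was added to P.
  Insert 6 (step 1): P = [6];  Q = [1]
  Insert 7 (step 2): P = [6, 7];  Q = [1, 2]
  Insert 3 (step 3): P = [3, 7] / [6];  Q = [1, 2] / [3]
  Insert 4 (step 4): P = [3, 4] / [6, 7];  Q = [1, 2] / [3, 4]
  Insert 1 (step 5): P = [1, 4] / [3, 7] / [6];  Q = [1, 2] / [3, 4] / [5]
  Insert 5 (step 6): P = [1, 4, 5] / [3, 7] / [6];  Q = [1, 2, 6] / [3, 4] / [5]
  Insert 2 (step 7): P = [1, 2, 5] / [3, 4] / [6, 7];  Q = [1, 2, 6] / [3, 4] / [5, 7]
  Insert 8 (step 8): P = [1, 2, 5, 8] / [3, 4] / [6, 7];  Q = [1, 2, 6, 8] / [3, 4] / [5, 7]
Final shape: (4, 2, 2).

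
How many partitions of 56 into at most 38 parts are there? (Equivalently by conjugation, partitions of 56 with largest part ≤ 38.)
p(56, parts ≤ 38) = 525611

Use the recurrence p(n, m) = p(n, m−1) + p(n−m, m): either the largest part is < m (count p(n, m−1)) or the largest part is exactly m (remove one copy of m, count p(n−m, m)). With p(0, ·) = 1 this gives p(56, parts ≤ 38) = 525611. (By conjugating Young diagrams, this also counts partitions of 56 into at most 38 parts.)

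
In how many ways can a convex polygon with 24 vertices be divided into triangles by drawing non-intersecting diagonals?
C_22 = 91482563640

These polygon triangulations are counted by the Catalan number C_n = (1/(n + 1)) · C(2n, n). For n = 22: C_22 = (1/23) · C(44, 22) = 2104098963720/23 = 91482563640.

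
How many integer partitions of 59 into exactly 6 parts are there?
p(59, 6 parts) = 11720

Partitions of n into exactly k parts are in bijection with partitions of n − k into at most k parts (subtract 1 from each part). So p(59, exactly 6) = p(53, parts ≤ 6). Computing via the recurrence p(m, j) = p(m, j−1) + p(m−j, j) gives 11720.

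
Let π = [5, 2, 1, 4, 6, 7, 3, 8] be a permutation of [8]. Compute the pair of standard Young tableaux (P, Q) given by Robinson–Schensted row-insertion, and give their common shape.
P = [1, 3, 6, 7, 8] / [2, 4] / [5];  Q = [1, 4, 5, 6, 8] / [2, 7] / [3];  common shape = (5, 2, 1)

Row-insert the values π_1, π_2, … into P one at a time, bumping the leftmost entry strictly greater than the inserted value down to the next row. The recording tableau Q records, in position (i, j), the step at which that cell was added to P.
  Insert 5 (step 1): P = [5];  Q = [1]
  Insert 2 (step 2): P = [2] / [5];  Q = [1] / [2]
  Insert 1 (step 3): P = [1] / [2] / [5];  Q = [1] / [2] / [3]
  Insert 4 (step 4): P = [1, 4] / [2] / [5];  Q = [1, 4] / [2] / [3]
  Insert 6 (step 5): P = [1, 4, 6] / [2] / [5];  Q = [1, 4, 5] / [2] / [3]
  Insert 7 (step 6): P = [1, 4, 6, 7] / [2] / [5];  Q = [1, 4, 5, 6] / [2] / [3]
  Insert 3 (step 7): P = [1, 3, 6, 7] / [2, 4] / [5];  Q = [1, 4, 5, 6] / [2, 7] / [3]
  Insert 8 (step 8): P = [1, 3, 6, 7, 8] / [2, 4] / [5];  Q = [1, 4, 5, 6, 8] / [2, 7] / [3]
Final shape: (5, 2, 1).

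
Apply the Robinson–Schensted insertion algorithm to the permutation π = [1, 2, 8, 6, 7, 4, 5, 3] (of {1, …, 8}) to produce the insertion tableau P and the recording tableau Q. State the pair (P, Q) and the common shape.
P = [1, 2, 3, 5] / [4, 7] / [6] / [8];  Q = [1, 2, 3, 5] / [4, 7] / [6] / [8];  common shape = (4, 2, 1, 1)

Row-insert the values π_1, π_2, … into P one at a time, bumping the leftmost entry strictly greater than the inserted value down to the next row. The recording tableau Q records, in position (i, j), the step at which that cell was added to P.
  Insert 1 (step 1): P = [1];  Q = [1]
  Insert 2 (step 2): P = [1, 2];  Q = [1, 2]
  Insert 8 (step 3): P = [1, 2, 8];  Q = [1, 2, 3]
  Insert 6 (step 4): P = [1, 2, 6] / [8];  Q = [1, 2, 3] / [4]
  Insert 7 (step 5): P = [1, 2, 6, 7] / [8];  Q = [1, 2, 3, 5] / [4]
  Insert 4 (step 6): P = [1, 2, 4, 7] / [6] / [8];  Q = [1, 2, 3, 5] / [4] / [6]
  Insert 5 (step 7): P = [1, 2, 4, 5] / [6, 7] / [8];  Q = [1, 2, 3, 5] / [4, 7] / [6]
  Insert 3 (step 8): P = [1, 2, 3, 5] / [4, 7] / [6] / [8];  Q = [1, 2, 3, 5] / [4, 7] / [6] / [8]
Final shape: (4, 2, 1, 1).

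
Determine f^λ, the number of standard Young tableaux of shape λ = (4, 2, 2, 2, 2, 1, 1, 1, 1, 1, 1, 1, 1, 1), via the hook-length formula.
# SYT of shape (4, 2, 2, 2, 2, 1, 1, 1, 1, 1, 1, 1, 1, 1) = 1026000

Hook-length formula: f^λ = n! / Π hook(c), product over all cells c of the Young diagram. For λ = (4, 2, 2, 2, 2, 1, 1, 1, 1, 1, 1, 1, 1, 1), n = 21 boxes. Hook lengths by row (left-to-right, top-to-bottom): [17, 7, 2, 1]; [14, 4]; [13, 3]; [12, 2]; [11, 1]; [9]; [8]; [7]; [6]; [5]; [4]; [3]; [2]; [1]. Product of hooks = 49796239933440. So f^λ = 21! / 49796239933440 = 51090942171709440000 / 49796239933440 = 1026000.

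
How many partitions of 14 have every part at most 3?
p(14, parts ≤ 3) = 24

Partitions of 14 with all parts ≤ 3: 3+3+3+3+2, 3+3+3+3+1+1, 3+3+3+2+2+1, 3+3+3+2+1+1+1, 3+3+3+1+1+1+1+1, 3+3+2+2+2+2, 3+3+2+2+2+1+1, 3+3+2+2+1+1+1+1, 3+3+2+1+1+1+1+1+1, 3+3+1+1+1+1+1+1+1+1, 3+2+2+2+2+2+1, 3+2+2+2+2+1+1+1, 3+2+2+2+1+1+1+1+1, 3+2+2+1+1+1+1+1+1+1, 3+2+1+1+1+1+1+1+1+1+1, 3+1+1+1+1+1+1+1+1+1+1+1, 2+2+2+2+2+2+2, 2+2+2+2+2+2+1+1, 2+2+2+2+2+1+1+1+1, 2+2+2+2+1+1+1+1+1+1, 2+2+2+1+1+1+1+1+1+1+1, 2+2+1+1+1+1+1+1+1+1+1+1, 2+1+1+1+1+1+1+1+1+1+1+1+1, 1+1+1+1+1+1+1+1+1+1+1+1+1+1. Count = 24.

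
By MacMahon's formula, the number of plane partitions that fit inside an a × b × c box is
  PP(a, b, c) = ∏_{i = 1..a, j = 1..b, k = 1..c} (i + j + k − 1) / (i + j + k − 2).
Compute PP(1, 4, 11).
PP(1, 4, 11) = 1365

Evaluate the triple product over i = 1..1, j = 1..4, k = 1..11. The factors are (2/1) · (3/2) · (4/3) · (5/4) · (6/5) · (7/6) · (8/7) · (9/8) · … (44 factors total). The numerators and denominators telescope so the product is an integer; carrying out the multiplication exactly gives PP(1, 4, 11) = 1365.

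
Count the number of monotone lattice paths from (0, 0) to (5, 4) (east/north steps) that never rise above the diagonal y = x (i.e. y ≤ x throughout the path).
Number of paths = 42

By the reflection principle (André's argument), the number of monotone paths to (5, 4) with n ≤ m that never go above y = x is C(9, 5) − C(9, 6) = 126 − 84 = 42.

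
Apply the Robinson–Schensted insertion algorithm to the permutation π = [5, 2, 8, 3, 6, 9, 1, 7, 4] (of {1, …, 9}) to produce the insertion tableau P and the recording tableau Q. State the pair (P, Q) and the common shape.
P = [1, 3, 4, 7] / [2, 6, 9] / [5, 8];  Q = [1, 3, 5, 6] / [2, 4, 8] / [7, 9];  common shape = (4, 3, 2)

Row-insert the values π_1, π_2, … into P one at a time, bumping the leftmost entry strictly greater than the inserted value down to the next row. The recording tableau Q records, in position (i, j), the step at which that cell was added to P.
  Insert 5 (step 1): P = [5];  Q = [1]
  Insert 2 (step 2): P = [2] / [5];  Q = [1] / [2]
  Insert 8 (step 3): P = [2, 8] / [5];  Q = [1, 3] / [2]
  Insert 3 (step 4): P = [2, 3] / [5, 8];  Q = [1, 3] / [2, 4]
  Insert 6 (step 5): P = [2, 3, 6] / [5, 8];  Q = [1, 3, 5] / [2, 4]
  Insert 9 (step 6): P = [2, 3, 6, 9] / [5, 8];  Q = [1, 3, 5, 6] / [2, 4]
  Insert 1 (step 7): P = [1, 3, 6, 9] / [2, 8] / [5];  Q = [1, 3, 5, 6] / [2, 4] / [7]
  Insert 7 (step 8): P = [1, 3, 6, 7] / [2, 8, 9] / [5];  Q = [1, 3, 5, 6] / [2, 4, 8] / [7]
  Insert 4 (step 9): P = [1, 3, 4, 7] / [2, 6, 9] / [5, 8];  Q = [1, 3, 5, 6] / [2, 4, 8] / [7, 9]
Final shape: (4, 3, 2).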